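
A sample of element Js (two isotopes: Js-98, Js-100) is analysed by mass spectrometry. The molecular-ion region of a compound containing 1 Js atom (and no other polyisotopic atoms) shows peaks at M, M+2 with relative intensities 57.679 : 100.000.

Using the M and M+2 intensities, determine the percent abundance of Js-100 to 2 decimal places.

If p is the fraction of Js that is Js-98, then I(M+2)/I(M) = [C(1,1)·p^0·(1−p)] / p^1 = 1·(1−p)/p = 100.000/57.679 = 1.7337
(1−p)/p = 1.7337/1 = 1.7337  ⇒  p = 1/(1 + 1.7337) = 0.3658
Js-98: 36.58%, Js-100: 63.42%.

63.42%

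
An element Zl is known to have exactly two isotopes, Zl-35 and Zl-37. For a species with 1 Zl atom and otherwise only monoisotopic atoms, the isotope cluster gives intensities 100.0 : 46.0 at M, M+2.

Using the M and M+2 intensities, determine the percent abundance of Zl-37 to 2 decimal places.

31.51%

Write p for the Zl-35 fraction. I(M+2)/I(M) = [C(1,1)·p^0·(1−p)] / p^1 = 1·(1−p)/p = 46.0/100.0 = 0.4600
(1−p)/p = 0.4600/1 = 0.4600  ⇒  p = 1/(1 + 0.4600) = 0.6849
Zl-35: 68.49%, Zl-37: 31.51%.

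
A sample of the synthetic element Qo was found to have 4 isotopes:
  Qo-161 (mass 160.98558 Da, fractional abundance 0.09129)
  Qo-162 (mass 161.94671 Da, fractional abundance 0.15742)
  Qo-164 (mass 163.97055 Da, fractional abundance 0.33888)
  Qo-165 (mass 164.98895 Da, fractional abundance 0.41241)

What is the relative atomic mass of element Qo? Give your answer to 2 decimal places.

163.80 Da

Weight each isotope mass by its fractional abundance: 0.09129 × 160.98558 + 0.15742 × 161.94671 + 0.33888 × 163.97055 + 0.41241 × 164.98895
= 14.696374 + 25.493651 + 55.566340 + 68.043093 = 163.799458 Da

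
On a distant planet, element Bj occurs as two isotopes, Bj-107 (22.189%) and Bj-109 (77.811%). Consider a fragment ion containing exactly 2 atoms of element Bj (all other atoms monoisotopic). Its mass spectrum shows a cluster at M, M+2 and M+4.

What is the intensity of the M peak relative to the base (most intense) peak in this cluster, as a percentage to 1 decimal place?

Term probabilities: M 0.0492, M+2 0.3453, M+4 0.6055. Base peak = M+4.
P(M+4) = C(2,2) × 0.22189^0 × 0.77811^2 = 1 × 1.0000 × 0.60545517 = 0.605455 (base)
P(M) = C(2,0) × 0.22189^2 × 0.77811^0 = 1 × 0.04923517 × 1.0000 = 0.049235
Relative intensity = 0.049235 / 0.605455 × 100 = 8.1

8.1%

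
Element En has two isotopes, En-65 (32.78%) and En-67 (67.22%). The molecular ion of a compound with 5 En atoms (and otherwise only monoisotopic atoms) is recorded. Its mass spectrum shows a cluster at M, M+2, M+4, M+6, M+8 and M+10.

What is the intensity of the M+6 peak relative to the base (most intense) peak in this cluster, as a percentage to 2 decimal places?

Term probabilities: M 0.0038, M+2 0.0388, M+4 0.1592, M+6 0.3264, M+8 0.3346, M+10 0.1372. Base peak = M+8.
P(M+8) = C(5,4) × 0.3278^1 × 0.6722^4 = 5 × 0.3278 × 0.20417099 = 0.334636 (base)
P(M+6) = C(5,3) × 0.3278^2 × 0.6722^3 = 10 × 0.10745284 × 0.30373548 = 0.326372
Relative intensity = 0.326372 / 0.334636 × 100 = 97.53

97.53%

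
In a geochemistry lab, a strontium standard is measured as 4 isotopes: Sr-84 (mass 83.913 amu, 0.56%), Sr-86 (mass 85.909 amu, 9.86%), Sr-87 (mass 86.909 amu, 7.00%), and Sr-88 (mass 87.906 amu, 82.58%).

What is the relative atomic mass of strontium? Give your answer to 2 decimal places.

87.62 amu

Ar = Σ fᵢ·mᵢ = 0.0056 × 83.913 + 0.0986 × 85.909 + 0.0700 × 86.909 + 0.8258 × 87.906
= 0.4699 + 8.4706 + 6.0836 + 72.5928 = 87.6169 amu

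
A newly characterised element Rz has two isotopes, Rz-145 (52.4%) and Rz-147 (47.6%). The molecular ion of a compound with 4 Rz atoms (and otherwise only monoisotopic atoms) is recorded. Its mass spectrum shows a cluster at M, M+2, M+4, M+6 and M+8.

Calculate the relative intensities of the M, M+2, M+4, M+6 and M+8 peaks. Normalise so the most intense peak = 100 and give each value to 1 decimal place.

Each Rz atom is independently Rz-145 (p = 0.524) or Rz-147 (q = 0.476); the cluster is the binomial expansion (p + q)^4.
P(M) = 0.524^4 = 0.075392
P(M+2) = 4 × 0.524^3 × 0.476^1 = 0.273943
P(M+4) = 6 × 0.524^2 × 0.476^2 = 0.373274
P(M+6) = 4 × 0.524^1 × 0.476^3 = 0.226054
P(M+8) = 0.476^4 = 0.051337
The M+4 peak is largest (0.373274); scaling to 100 gives 20.2 : 73.4 : 100.0 : 60.6 : 13.8.

20.2 : 73.4 : 100.0 : 60.6 : 13.8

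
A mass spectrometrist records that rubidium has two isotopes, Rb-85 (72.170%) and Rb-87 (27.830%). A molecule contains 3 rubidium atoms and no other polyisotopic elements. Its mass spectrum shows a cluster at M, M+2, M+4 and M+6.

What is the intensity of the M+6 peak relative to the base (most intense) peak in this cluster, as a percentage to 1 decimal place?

5.0%

Binomial terms of (0.72170 + 0.27830)^3: M 0.3759, M+2 0.4349, M+4 0.1677, M+6 0.0216 → M+2 is the base peak.
P(M+2) = C(3,1) × 0.72170^2 × 0.27830^1 = 3 × 0.52085089 × 0.2783 = 0.434858 (base)
P(M+6) = C(3,3) × 0.72170^0 × 0.27830^3 = 1 × 1.0000 × 0.02155458 = 0.021555
Relative intensity = 0.021555 / 0.434858 × 100 = 5.0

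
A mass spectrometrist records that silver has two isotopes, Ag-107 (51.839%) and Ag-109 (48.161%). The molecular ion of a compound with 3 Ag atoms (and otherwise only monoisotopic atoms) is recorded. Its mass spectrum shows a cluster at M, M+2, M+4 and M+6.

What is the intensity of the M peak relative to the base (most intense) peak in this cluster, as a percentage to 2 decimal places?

35.88%

(0.51839 + 0.48161)^3 gives M 0.1393, M+2 0.3883, M+4 0.3607, M+6 0.1117; the largest is M+2.
P(M+2) = C(3,1) × 0.51839^2 × 0.48161^1 = 3 × 0.26872819 × 0.48161 = 0.388267 (base)
P(M) = C(3,0) × 0.51839^3 × 0.48161^0 = 1 × 0.13930601 × 1.0000 = 0.139306
Relative intensity = 0.139306 / 0.388267 × 100 = 35.88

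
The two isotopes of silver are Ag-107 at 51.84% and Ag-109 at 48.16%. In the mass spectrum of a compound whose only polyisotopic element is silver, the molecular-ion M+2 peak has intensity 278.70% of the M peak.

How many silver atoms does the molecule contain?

For n independent Ag atoms, I(M+2)/I(M) = n · (abundance Ag-109) / (abundance Ag-107) = n · 0.4816/0.5184.
n = 2.7870 × 0.5184/0.4816 = 3.00 ≈ 3

3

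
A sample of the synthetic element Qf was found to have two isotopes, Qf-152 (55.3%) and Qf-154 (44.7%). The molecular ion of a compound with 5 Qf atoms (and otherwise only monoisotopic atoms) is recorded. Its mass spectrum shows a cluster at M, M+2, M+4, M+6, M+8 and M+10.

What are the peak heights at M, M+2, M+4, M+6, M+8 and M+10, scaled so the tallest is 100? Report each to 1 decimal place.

15.3 : 61.9 : 100.0 : 80.8 : 32.7 : 5.3

Each Qf atom is independently Qf-152 (p = 0.553) or Qf-154 (q = 0.447); the cluster is the binomial expansion (p + q)^5.
P(M) = 0.553^5 = 0.051716
P(M+2) = 5 × 0.553^4 × 0.447^1 = 0.209015
P(M+4) = 10 × 0.553^3 × 0.447^2 = 0.337902
P(M+6) = 10 × 0.553^2 × 0.447^3 = 0.273132
P(M+8) = 5 × 0.553^1 × 0.447^4 = 0.110389
P(M+10) = 0.447^5 = 0.017846
The M+4 peak is largest (0.337902); scaling to 100 gives 15.3 : 61.9 : 100.0 : 80.8 : 32.7 : 5.3.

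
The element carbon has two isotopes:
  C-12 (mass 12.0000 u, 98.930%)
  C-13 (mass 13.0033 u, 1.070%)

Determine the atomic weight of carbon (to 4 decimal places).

12.0107 u

Ar = Σ fᵢ·mᵢ = 0.98930 × 12.0000 + 0.01070 × 13.0033
= 11.87160 + 0.13914 = 12.01074 u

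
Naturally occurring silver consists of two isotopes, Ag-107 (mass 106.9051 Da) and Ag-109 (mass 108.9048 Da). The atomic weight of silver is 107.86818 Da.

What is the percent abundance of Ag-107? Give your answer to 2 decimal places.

Let x be the fractional abundance of Ag-107; then Ag-109 has abundance 1 − x.
106.9051·x + 108.9048·(1 − x) = 107.86818
(106.9051 − 108.9048)·x = 107.86818 − 108.9048
x = -1.03662 / -1.9997 = 0.51839 → 51.84% Ag-107, 48.16% Ag-109.

51.84%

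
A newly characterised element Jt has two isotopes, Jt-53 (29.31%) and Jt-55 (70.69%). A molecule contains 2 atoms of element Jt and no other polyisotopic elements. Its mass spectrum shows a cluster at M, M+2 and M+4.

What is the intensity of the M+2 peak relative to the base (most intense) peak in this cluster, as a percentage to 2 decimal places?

(0.2931 + 0.7069)^2 gives M 0.0859, M+2 0.4144, M+4 0.4997; the largest is M+4.
P(M+4) = C(2,2) × 0.2931^0 × 0.7069^2 = 1 × 1.0000 × 0.49970761 = 0.499708 (base)
P(M+2) = C(2,1) × 0.2931^1 × 0.7069^1 = 2 × 0.2931 × 0.7069 = 0.414385
Relative intensity = 0.414385 / 0.499708 × 100 = 82.93

82.93%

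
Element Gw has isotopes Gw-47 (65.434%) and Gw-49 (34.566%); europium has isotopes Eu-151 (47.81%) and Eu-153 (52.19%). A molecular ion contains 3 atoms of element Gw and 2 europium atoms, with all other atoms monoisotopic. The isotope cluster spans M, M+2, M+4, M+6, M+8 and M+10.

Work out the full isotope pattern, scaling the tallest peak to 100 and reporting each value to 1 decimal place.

Element Gw pattern (n=3): 0.28016276 : 0.44399422 : 0.23454327 : 0.04129975
Europium pattern (n=2): 0.22857961 : 0.49904078 : 0.27237961
Convolve the two distributions (both contribute in 2-u steps):
  M: 0.28016276×0.22857961 = 0.064039
  M+2: 0.28016276×0.49904078 + 0.44399422×0.22857961 = 0.241301
  M+4: 0.28016276×0.27237961 + 0.44399422×0.49904078 + 0.23454327×0.22857961 = 0.351494
  M+6: 0.44399422×0.27237961 + 0.23454327×0.49904078 + 0.04129975×0.22857961 = 0.247422
  M+8: 0.23454327×0.27237961 + 0.04129975×0.49904078 = 0.084495
  M+10: 0.04129975×0.27237961 = 0.011249
Scale to base peak (0.351494) = 100: 18.2 : 68.7 : 100.0 : 70.4 : 24.0 : 3.2

18.2 : 68.7 : 100.0 : 70.4 : 24.0 : 3.2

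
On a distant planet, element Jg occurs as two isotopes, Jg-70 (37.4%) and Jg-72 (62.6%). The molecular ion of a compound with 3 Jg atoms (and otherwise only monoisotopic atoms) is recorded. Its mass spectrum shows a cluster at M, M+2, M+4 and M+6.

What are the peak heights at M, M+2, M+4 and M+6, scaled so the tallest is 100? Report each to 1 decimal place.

11.9 : 59.7 : 100.0 : 55.8

Each Jg atom is independently Jg-70 (p = 0.374) or Jg-72 (q = 0.626); the cluster is the binomial expansion (p + q)^3.
P(M) = 0.374^3 = 0.052314
P(M+2) = 3 × 0.374^2 × 0.626^1 = 0.262687
P(M+4) = 3 × 0.374^1 × 0.626^2 = 0.439685
P(M+6) = 0.626^3 = 0.245314
The M+4 peak is largest (0.439685); scaling to 100 gives 11.9 : 59.7 : 100.0 : 55.8.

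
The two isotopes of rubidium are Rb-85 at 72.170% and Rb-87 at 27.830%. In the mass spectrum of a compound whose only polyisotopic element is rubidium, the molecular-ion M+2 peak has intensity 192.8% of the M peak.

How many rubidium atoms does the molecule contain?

5

With n Rb atoms, P(M+2)/P(M) = C(n,1)·p^(n−1)q / p^n = n·q/p = n · 0.27830/0.72170.
n = 1.928 × 0.72170/0.27830 = 5.00 ≈ 5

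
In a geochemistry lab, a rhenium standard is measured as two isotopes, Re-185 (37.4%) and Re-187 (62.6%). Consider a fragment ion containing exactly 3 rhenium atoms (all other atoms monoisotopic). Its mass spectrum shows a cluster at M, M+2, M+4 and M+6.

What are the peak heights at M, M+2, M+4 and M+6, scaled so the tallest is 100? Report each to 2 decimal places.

11.90 : 59.74 : 100.00 : 55.79

Each Re atom is independently Re-185 (p = 0.374) or Re-187 (q = 0.626); the cluster is the binomial expansion (p + q)^3.
P(M) = 0.374^3 = 0.052314
P(M+2) = 3 × 0.374^2 × 0.626^1 = 0.262687
P(M+4) = 3 × 0.374^1 × 0.626^2 = 0.439685
P(M+6) = 0.626^3 = 0.245314
The M+4 peak is largest (0.439685); scaling to 100 gives 11.90 : 59.74 : 100.00 : 55.79.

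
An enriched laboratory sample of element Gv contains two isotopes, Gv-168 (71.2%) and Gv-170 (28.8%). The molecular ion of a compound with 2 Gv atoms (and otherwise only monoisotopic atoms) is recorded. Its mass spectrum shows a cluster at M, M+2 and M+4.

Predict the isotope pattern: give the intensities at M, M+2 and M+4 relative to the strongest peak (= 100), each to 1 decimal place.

The 2 Gv atoms are independent, so intensities follow the terms of (0.712 + 0.288)^2.
P(M) = 0.712^2 = 0.506944
P(M+2) = 2 × 0.712^1 × 0.288^1 = 0.410112
P(M+4) = 0.288^2 = 0.082944
The M peak is largest (0.506944); scaling to 100 gives 100.0 : 80.9 : 16.4.

100.0 : 80.9 : 16.4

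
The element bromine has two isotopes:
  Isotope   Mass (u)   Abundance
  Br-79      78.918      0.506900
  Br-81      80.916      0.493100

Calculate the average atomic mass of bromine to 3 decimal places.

79.903 u

Average mass = Σ (abundance × isotope mass) = 0.506900 × 78.918 + 0.493100 × 80.916
= 40.0035 + 39.8997 = 79.9032 u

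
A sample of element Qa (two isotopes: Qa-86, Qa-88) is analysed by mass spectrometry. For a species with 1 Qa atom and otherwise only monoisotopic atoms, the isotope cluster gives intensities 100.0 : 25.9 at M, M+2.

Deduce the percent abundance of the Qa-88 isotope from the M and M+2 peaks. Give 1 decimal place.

20.6%

Let p = fractional abundance of Qa-86. I(M+2)/I(M) = [C(1,1)·p^0·(1−p)] / p^1 = 1·(1−p)/p = 25.9/100.0 = 0.2590
(1−p)/p = 0.2590/1 = 0.2590  ⇒  p = 1/(1 + 0.2590) = 0.7943
Qa-86: 79.4%, Qa-88: 20.6%.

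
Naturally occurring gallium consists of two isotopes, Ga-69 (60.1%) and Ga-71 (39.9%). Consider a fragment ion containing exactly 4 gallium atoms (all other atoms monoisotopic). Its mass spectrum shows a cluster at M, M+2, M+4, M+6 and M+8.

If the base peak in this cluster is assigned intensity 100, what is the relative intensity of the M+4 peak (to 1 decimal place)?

99.6

Term probabilities: M 0.1305, M+2 0.3465, M+4 0.3450, M+6 0.1527, M+8 0.0253. Base peak = M+2.
P(M+2) = C(4,1) × 0.601^3 × 0.399^1 = 4 × 0.2170818 × 0.3990 = 0.346463 (base)
P(M+4) = C(4,2) × 0.601^2 × 0.399^2 = 6 × 0.361201 × 0.159201 = 0.345021
Relative intensity = 0.345021 / 0.346463 × 100 = 99.6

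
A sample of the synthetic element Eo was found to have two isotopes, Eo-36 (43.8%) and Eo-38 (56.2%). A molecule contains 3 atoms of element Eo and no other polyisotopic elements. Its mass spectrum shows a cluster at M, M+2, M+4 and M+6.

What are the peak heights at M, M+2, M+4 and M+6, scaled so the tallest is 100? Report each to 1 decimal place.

The 3 Eo atoms are independent, so intensities follow the terms of (0.438 + 0.562)^3.
P(M) = 0.438^3 = 0.084028
P(M+2) = 3 × 0.438^2 × 0.562^1 = 0.323449
P(M+4) = 3 × 0.438^1 × 0.562^2 = 0.415019
P(M+6) = 0.562^3 = 0.177504
The M+4 peak is largest (0.415019); scaling to 100 gives 20.2 : 77.9 : 100.0 : 42.8.

20.2 : 77.9 : 100.0 : 42.8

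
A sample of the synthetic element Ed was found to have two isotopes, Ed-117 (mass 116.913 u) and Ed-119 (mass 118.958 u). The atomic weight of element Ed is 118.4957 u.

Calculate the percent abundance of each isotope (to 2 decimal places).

Let x be the fractional abundance of Ed-117; then Ed-119 has abundance 1 − x.
116.913·x + 118.958·(1 − x) = 118.4957
(116.913 − 118.958)·x = 118.4957 − 118.958
x = -0.4623 / -2.045 = 0.22606 → 22.61% Ed-117, 77.39% Ed-119.

Ed-117: 22.61%, Ed-119: 77.39%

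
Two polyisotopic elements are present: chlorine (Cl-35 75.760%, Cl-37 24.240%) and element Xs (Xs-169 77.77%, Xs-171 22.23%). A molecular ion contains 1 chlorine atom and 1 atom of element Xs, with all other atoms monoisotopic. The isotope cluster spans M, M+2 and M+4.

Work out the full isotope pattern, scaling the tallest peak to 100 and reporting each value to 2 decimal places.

Chlorine pattern (n=1): 0.7576 : 0.2424
Element Xs pattern (n=1): 0.7777 : 0.2223
Convolve the two distributions (both contribute in 2-u steps):
  M: 0.7576×0.7777 = 0.589186
  M+2: 0.7576×0.2223 + 0.2424×0.7777 = 0.356929
  M+4: 0.2424×0.2223 = 0.053886
Scale to base peak (0.589186) = 100: 100.00 : 60.58 : 9.15

100.00 : 60.58 : 9.15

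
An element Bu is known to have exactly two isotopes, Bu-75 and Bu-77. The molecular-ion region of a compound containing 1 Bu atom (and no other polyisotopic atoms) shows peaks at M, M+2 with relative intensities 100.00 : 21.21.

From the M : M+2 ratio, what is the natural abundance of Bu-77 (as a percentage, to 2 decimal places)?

17.50%

Let p = fractional abundance of Bu-75. I(M+2)/I(M) = [C(1,1)·p^0·(1−p)] / p^1 = 1·(1−p)/p = 21.21/100.00 = 0.2121
(1−p)/p = 0.2121/1 = 0.2121  ⇒  p = 1/(1 + 0.2121) = 0.8250
Bu-75: 82.50%, Bu-77: 17.50%.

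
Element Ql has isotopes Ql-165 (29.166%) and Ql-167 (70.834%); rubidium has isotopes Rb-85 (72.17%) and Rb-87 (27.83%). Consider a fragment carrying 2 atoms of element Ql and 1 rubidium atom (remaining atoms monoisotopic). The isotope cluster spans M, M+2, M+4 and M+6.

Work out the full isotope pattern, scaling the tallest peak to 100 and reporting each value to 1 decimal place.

Element Ql pattern (n=2): 0.08506556 : 0.41318889 : 0.50174556
Rubidium pattern (n=1): 0.7217 : 0.2783
Convolve the two distributions (both contribute in 2-u steps):
  M: 0.08506556×0.7217 = 0.061392
  M+2: 0.08506556×0.2783 + 0.41318889×0.7217 = 0.321872
  M+4: 0.41318889×0.2783 + 0.50174556×0.7217 = 0.477100
  M+6: 0.50174556×0.2783 = 0.139636
Scale to base peak (0.477100) = 100: 12.9 : 67.5 : 100.0 : 29.3

12.9 : 67.5 : 100.0 : 29.3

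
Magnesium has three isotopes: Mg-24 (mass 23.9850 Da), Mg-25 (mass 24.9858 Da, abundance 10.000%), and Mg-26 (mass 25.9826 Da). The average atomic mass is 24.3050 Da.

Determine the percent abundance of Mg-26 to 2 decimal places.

Let x and y be the fractions of Mg-24 and Mg-26. Then x + y = 1 − 0.10000 = 0.90000 and 23.9850x + 25.9826y = 24.3050 − 0.10000×24.9858 = 21.80642.
Substituting: 23.9850x + 25.9826(0.90000 − x) = 21.80642
(23.9850 − 25.9826)x = -1.57792  ⇒  x = 0.78991, y = 0.11009
Mg-24: 78.99%, Mg-26: 11.01%.

11.01%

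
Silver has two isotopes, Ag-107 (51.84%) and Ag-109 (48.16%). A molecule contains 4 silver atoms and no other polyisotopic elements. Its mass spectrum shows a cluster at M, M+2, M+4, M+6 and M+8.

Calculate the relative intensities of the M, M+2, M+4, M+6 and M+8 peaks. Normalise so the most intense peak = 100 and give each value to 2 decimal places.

19.31 : 71.76 : 100.00 : 61.93 : 14.38

Expanding (0.5184 + 0.4816)^4:
P(M) = 0.5184^4 = 0.072220
P(M+2) = 4 × 0.5184^3 × 0.4816^1 = 0.268375
P(M+4) = 6 × 0.5184^2 × 0.4816^2 = 0.373985
P(M+6) = 4 × 0.5184^1 × 0.4816^3 = 0.231624
P(M+8) = 0.4816^4 = 0.053795
The M+4 peak is largest (0.373985); scaling to 100 gives 19.31 : 71.76 : 100.00 : 61.93 : 14.38.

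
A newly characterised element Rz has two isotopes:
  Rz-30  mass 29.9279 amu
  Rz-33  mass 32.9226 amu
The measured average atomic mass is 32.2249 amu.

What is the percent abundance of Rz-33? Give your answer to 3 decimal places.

76.702%

With x = fraction of Rz-30 (so Rz-33 is 1 − x):
29.9279·x + 32.9226·(1 − x) = 32.2249
(29.9279 − 32.9226)·x = 32.2249 − 32.9226
x = -0.6977 / -2.9947 = 0.23298 → 23.298% Rz-30, 76.702% Rz-33.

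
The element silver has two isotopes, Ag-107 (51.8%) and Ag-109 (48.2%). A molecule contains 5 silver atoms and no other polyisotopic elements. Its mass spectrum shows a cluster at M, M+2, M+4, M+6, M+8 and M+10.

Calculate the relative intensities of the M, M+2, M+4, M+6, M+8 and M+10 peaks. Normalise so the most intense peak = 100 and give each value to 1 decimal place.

11.5 : 53.7 : 100.0 : 93.1 : 43.3 : 8.1

Expanding (0.518 + 0.482)^5:
P(M) = 0.518^5 = 0.037295
P(M+2) = 5 × 0.518^4 × 0.482^1 = 0.173515
P(M+4) = 10 × 0.518^3 × 0.482^2 = 0.322911
P(M+6) = 10 × 0.518^2 × 0.482^3 = 0.300470
P(M+8) = 5 × 0.518^1 × 0.482^4 = 0.139794
P(M+10) = 0.482^5 = 0.026016
The M+4 peak is largest (0.322911); scaling to 100 gives 11.5 : 53.7 : 100.0 : 93.1 : 43.3 : 8.1.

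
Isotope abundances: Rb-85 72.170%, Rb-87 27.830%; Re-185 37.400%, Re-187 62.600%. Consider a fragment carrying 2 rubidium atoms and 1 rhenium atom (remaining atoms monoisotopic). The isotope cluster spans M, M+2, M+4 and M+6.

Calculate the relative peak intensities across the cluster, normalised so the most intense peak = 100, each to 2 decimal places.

40.90 : 100.00 : 58.88 : 10.18

Rubidium pattern (n=2): 0.52085089 : 0.40169822 : 0.07745089
Rhenium pattern (n=1): 0.3740 : 0.6260
Convolve the two distributions (both contribute in 2-u steps):
  M: 0.52085089×0.3740 = 0.194798
  M+2: 0.52085089×0.6260 + 0.40169822×0.3740 = 0.476288
  M+4: 0.40169822×0.6260 + 0.07745089×0.3740 = 0.280430
  M+6: 0.07745089×0.6260 = 0.048484
Scale to base peak (0.476288) = 100: 40.90 : 100.00 : 58.88 : 10.18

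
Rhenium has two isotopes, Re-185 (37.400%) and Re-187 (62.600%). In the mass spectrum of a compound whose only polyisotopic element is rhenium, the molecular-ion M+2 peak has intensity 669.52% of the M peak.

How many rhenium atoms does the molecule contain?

The M+2/M ratio from n Re atoms is n · q/p = n · 0.62600/0.37400.
n = 6.6952 × 0.37400/0.62600 = 4.00 ≈ 4

4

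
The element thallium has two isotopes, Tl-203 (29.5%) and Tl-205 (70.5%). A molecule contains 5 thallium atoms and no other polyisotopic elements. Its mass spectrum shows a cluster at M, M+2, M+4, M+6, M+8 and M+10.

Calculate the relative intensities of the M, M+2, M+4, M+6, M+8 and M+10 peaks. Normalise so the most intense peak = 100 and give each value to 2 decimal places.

0.61 : 7.33 : 35.02 : 83.69 : 100.00 : 47.80

Each Tl atom is independently Tl-203 (p = 0.295) or Tl-205 (q = 0.705); the cluster is the binomial expansion (p + q)^5.
P(M) = 0.295^5 = 0.002234
P(M+2) = 5 × 0.295^4 × 0.705^1 = 0.026696
P(M+4) = 10 × 0.295^3 × 0.705^2 = 0.127598
P(M+6) = 10 × 0.295^2 × 0.705^3 = 0.304938
P(M+8) = 5 × 0.295^1 × 0.705^4 = 0.364375
P(M+10) = 0.705^5 = 0.174159
The M+8 peak is largest (0.364375); scaling to 100 gives 0.61 : 7.33 : 35.02 : 83.69 : 100.00 : 47.80.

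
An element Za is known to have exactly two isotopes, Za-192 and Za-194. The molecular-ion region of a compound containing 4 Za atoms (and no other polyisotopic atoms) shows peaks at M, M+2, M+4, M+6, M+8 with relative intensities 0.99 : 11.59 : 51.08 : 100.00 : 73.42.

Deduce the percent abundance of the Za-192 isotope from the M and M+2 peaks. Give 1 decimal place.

Let p = fractional abundance of Za-192. I(M+2)/I(M) = [C(4,1)·p^3·(1−p)] / p^4 = 4·(1−p)/p = 11.59/0.99 = 11.7071
(1−p)/p = 11.7071/4 = 2.9268  ⇒  p = 1/(1 + 2.9268) = 0.2547
Za-192: 25.5%, Za-194: 74.5%.

25.5%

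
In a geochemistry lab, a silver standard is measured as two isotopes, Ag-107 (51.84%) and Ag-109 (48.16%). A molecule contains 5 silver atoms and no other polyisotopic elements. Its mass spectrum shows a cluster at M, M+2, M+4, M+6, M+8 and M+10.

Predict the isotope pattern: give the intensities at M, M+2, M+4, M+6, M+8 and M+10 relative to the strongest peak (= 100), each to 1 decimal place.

Expanding (0.5184 + 0.4816)^5:
P(M) = 0.5184^5 = 0.037439
P(M+2) = 5 × 0.5184^4 × 0.4816^1 = 0.173907
P(M+4) = 10 × 0.5184^3 × 0.4816^2 = 0.323123
P(M+6) = 10 × 0.5184^2 × 0.4816^3 = 0.300185
P(M+8) = 5 × 0.5184^1 × 0.4816^4 = 0.139438
P(M+10) = 0.4816^5 = 0.025908
The M+4 peak is largest (0.323123); scaling to 100 gives 11.6 : 53.8 : 100.0 : 92.9 : 43.2 : 8.0.

11.6 : 53.8 : 100.0 : 92.9 : 43.2 : 8.0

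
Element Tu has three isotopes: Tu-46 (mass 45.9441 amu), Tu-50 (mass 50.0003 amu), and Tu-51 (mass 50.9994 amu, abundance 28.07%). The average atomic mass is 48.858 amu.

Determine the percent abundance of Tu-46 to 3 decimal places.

35.076%

Let x and y be the fractions of Tu-46 and Tu-50. Then x + y = 1 − 0.2807 = 0.7193 and 45.9441x + 50.0003y = 48.858 − 0.2807×50.9994 = 34.54246842.
Substituting: 45.9441x + 50.0003(0.7193 − x) = 34.54246842
(45.9441 − 50.0003)x = -1.42274737  ⇒  x = 0.35076, y = 0.36854
Tu-46: 35.076%, Tu-50: 36.854%.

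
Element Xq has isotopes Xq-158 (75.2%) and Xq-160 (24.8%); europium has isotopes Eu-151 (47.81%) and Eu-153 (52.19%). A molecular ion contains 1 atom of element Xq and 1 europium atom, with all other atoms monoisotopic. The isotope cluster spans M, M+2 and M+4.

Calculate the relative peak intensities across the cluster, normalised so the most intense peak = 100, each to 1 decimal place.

Element Xq pattern (n=1): 0.7520 : 0.2480
Europium pattern (n=1): 0.4781 : 0.5219
Convolve the two distributions (both contribute in 2-u steps):
  M: 0.7520×0.4781 = 0.359531
  M+2: 0.7520×0.5219 + 0.2480×0.4781 = 0.511038
  M+4: 0.2480×0.5219 = 0.129431
Scale to base peak (0.511038) = 100: 70.4 : 100.0 : 25.3

70.4 : 100.0 : 25.3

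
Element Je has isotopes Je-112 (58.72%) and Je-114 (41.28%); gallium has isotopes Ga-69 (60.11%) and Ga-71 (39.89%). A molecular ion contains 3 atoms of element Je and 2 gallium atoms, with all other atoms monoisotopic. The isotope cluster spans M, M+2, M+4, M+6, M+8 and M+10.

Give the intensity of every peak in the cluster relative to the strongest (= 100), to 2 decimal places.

Element Je pattern (n=3): 0.20246881 : 0.42700508 : 0.3001834 : 0.07034271
Gallium pattern (n=2): 0.36132121 : 0.47955758 : 0.15912121
Convolve the two distributions (both contribute in 2-u steps):
  M: 0.20246881×0.36132121 = 0.073156
  M+2: 0.20246881×0.47955758 + 0.42700508×0.36132121 = 0.251381
  M+4: 0.20246881×0.15912121 + 0.42700508×0.47955758 + 0.3001834×0.36132121 = 0.345453
  M+6: 0.42700508×0.15912121 + 0.3001834×0.47955758 + 0.07034271×0.36132121 = 0.237317
  M+8: 0.3001834×0.15912121 + 0.07034271×0.47955758 = 0.081499
  M+10: 0.07034271×0.15912121 = 0.011193
Scale to base peak (0.345453) = 100: 21.18 : 72.77 : 100.00 : 68.70 : 23.59 : 3.24

21.18 : 72.77 : 100.00 : 68.70 : 23.59 : 3.24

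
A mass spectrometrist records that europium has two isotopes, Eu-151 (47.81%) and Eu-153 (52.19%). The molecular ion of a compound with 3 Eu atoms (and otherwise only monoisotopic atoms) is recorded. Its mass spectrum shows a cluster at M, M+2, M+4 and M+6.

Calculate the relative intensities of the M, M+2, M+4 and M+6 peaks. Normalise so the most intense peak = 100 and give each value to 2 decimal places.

27.97 : 91.61 : 100.00 : 36.39

The 3 Eu atoms are independent, so intensities follow the terms of (0.4781 + 0.5219)^3.
P(M) = 0.4781^3 = 0.109284
P(M+2) = 3 × 0.4781^2 × 0.5219^1 = 0.357887
P(M+4) = 3 × 0.4781^1 × 0.5219^2 = 0.390674
P(M+6) = 0.5219^3 = 0.142155
The M+4 peak is largest (0.390674); scaling to 100 gives 27.97 : 91.61 : 100.00 : 36.39.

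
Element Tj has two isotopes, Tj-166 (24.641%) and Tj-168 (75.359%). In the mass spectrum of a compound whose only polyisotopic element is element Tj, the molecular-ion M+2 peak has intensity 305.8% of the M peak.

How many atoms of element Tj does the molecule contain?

For n independent Tj atoms, I(M+2)/I(M) = n · (abundance Tj-168) / (abundance Tj-166) = n · 0.75359/0.24641.
n = 3.058 × 0.24641/0.75359 = 1.00 ≈ 1

1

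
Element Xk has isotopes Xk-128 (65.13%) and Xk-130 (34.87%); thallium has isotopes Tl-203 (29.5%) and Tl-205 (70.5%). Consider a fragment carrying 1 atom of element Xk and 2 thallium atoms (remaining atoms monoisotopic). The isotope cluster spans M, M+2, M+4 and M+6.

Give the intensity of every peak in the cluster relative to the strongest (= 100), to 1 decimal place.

12.1 : 64.3 : 100.0 : 37.0

Element Xk pattern (n=1): 0.6513 : 0.3487
Thallium pattern (n=2): 0.087025 : 0.41595 : 0.497025
Convolve the two distributions (both contribute in 2-u steps):
  M: 0.6513×0.087025 = 0.056679
  M+2: 0.6513×0.41595 + 0.3487×0.087025 = 0.301254
  M+4: 0.6513×0.497025 + 0.3487×0.41595 = 0.468754
  M+6: 0.3487×0.497025 = 0.173313
Scale to base peak (0.468754) = 100: 12.1 : 64.3 : 100.0 : 37.0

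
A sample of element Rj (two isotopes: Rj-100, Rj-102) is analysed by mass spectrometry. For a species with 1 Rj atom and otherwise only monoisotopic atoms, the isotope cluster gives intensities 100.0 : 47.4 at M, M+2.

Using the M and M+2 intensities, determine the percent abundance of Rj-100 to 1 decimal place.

Write p for the Rj-100 fraction. I(M+2)/I(M) = [C(1,1)·p^0·(1−p)] / p^1 = 1·(1−p)/p = 47.4/100.0 = 0.4740
(1−p)/p = 0.4740/1 = 0.4740  ⇒  p = 1/(1 + 0.4740) = 0.6784
Rj-100: 67.8%, Rj-102: 32.2%.

67.8%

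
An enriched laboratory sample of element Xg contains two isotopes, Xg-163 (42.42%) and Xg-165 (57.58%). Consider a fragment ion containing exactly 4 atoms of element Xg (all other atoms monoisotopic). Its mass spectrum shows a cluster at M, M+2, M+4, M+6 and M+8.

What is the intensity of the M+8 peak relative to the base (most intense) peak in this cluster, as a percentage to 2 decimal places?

Term probabilities: M 0.0324, M+2 0.1758, M+4 0.3580, M+6 0.3239, M+8 0.1099. Base peak = M+4.
P(M+4) = C(4,2) × 0.4242^2 × 0.5758^2 = 6 × 0.17994564 × 0.33154564 = 0.357961 (base)
P(M+8) = C(4,4) × 0.4242^0 × 0.5758^4 = 1 × 1.0000 × 0.10992251 = 0.109923
Relative intensity = 0.109923 / 0.357961 × 100 = 30.71

30.71%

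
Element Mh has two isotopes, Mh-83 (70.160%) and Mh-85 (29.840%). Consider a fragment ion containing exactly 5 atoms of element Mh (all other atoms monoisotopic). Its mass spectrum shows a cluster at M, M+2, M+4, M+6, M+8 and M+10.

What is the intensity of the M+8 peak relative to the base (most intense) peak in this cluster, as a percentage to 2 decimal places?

7.69%

Term probabilities: M 0.1700, M+2 0.3615, M+4 0.3075, M+6 0.1308, M+8 0.0278, M+10 0.0024. Base peak = M+2.
P(M+2) = C(5,1) × 0.70160^4 × 0.29840^1 = 5 × 0.24230274 × 0.2984 = 0.361516 (base)
P(M+8) = C(5,4) × 0.70160^1 × 0.29840^4 = 5 × 0.7016 × 0.00792858 = 0.027813
Relative intensity = 0.027813 / 0.361516 × 100 = 7.69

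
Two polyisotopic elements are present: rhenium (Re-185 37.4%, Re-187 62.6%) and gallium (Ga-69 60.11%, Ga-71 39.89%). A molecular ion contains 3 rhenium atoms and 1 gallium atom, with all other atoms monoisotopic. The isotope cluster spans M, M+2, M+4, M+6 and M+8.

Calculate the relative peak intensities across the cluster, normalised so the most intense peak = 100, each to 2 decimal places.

8.52 : 48.44 : 100.00 : 87.47 : 26.51

Rhenium pattern (n=3): 0.05231362 : 0.26268713 : 0.43968487 : 0.24531438
Gallium pattern (n=1): 0.6011 : 0.3989
Convolve the two distributions (both contribute in 2-u steps):
  M: 0.05231362×0.6011 = 0.031446
  M+2: 0.05231362×0.3989 + 0.26268713×0.6011 = 0.178769
  M+4: 0.26268713×0.3989 + 0.43968487×0.6011 = 0.369080
  M+6: 0.43968487×0.3989 + 0.24531438×0.6011 = 0.322849
  M+8: 0.24531438×0.3989 = 0.097856
Scale to base peak (0.369080) = 100: 8.52 : 48.44 : 100.00 : 87.47 : 26.51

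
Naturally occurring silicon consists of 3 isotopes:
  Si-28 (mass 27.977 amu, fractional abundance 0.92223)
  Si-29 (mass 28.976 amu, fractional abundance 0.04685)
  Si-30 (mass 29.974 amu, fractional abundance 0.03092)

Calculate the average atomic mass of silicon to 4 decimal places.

28.0856 amu

The abundance-weighted mean is 0.92223 × 27.977 + 0.04685 × 28.976 + 0.03092 × 29.974
= 25.80123 + 1.35753 + 0.92680 = 28.08556 amu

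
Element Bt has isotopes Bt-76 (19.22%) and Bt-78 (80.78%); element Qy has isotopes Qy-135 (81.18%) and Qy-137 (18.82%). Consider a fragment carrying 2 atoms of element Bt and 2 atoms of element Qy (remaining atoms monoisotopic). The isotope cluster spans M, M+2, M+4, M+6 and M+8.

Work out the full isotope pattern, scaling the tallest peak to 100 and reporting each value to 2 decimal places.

Element Bt pattern (n=2): 0.03694084 : 0.31051832 : 0.65254084
Element Qy pattern (n=2): 0.65901924 : 0.30556152 : 0.03541924
Convolve the two distributions (both contribute in 2-u steps):
  M: 0.03694084×0.65901924 = 0.024345
  M+2: 0.03694084×0.30556152 + 0.31051832×0.65901924 = 0.215925
  M+4: 0.03694084×0.03541924 + 0.31051832×0.30556152 + 0.65254084×0.65901924 = 0.526228
  M+6: 0.31051832×0.03541924 + 0.65254084×0.30556152 = 0.210390
  M+8: 0.65254084×0.03541924 = 0.023113
Scale to base peak (0.526228) = 100: 4.63 : 41.03 : 100.00 : 39.98 : 4.39

4.63 : 41.03 : 100.00 : 39.98 : 4.39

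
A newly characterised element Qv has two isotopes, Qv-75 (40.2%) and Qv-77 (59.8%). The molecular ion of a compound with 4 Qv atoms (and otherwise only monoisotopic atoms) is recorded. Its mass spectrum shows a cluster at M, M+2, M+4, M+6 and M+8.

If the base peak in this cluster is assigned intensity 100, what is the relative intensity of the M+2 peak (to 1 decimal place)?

44.8

(0.402 + 0.598)^4 gives M 0.0261, M+2 0.1554, M+4 0.3467, M+6 0.3439, M+8 0.1279; the largest is M+4.
P(M+4) = C(4,2) × 0.402^2 × 0.598^2 = 6 × 0.161604 × 0.357604 = 0.346741 (base)
P(M+2) = C(4,1) × 0.402^3 × 0.598^1 = 4 × 0.06496481 × 0.5980 = 0.155396
Relative intensity = 0.155396 / 0.346741 × 100 = 44.8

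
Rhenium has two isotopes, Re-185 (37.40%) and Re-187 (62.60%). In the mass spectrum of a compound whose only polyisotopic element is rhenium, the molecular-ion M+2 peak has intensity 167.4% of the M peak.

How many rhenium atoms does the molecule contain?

1

For n independent Re atoms, I(M+2)/I(M) = n · (abundance Re-187) / (abundance Re-185) = n · 0.6260/0.3740.
n = 1.674 × 0.3740/0.6260 = 1.00 ≈ 1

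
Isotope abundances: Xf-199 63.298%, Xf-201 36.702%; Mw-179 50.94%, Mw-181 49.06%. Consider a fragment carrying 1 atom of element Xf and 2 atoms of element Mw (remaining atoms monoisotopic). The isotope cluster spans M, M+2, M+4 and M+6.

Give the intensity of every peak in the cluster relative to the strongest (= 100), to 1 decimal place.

Element Xf pattern (n=1): 0.63298 : 0.36702
Element Mw pattern (n=2): 0.25948836 : 0.49982328 : 0.24068836
Convolve the two distributions (both contribute in 2-u steps):
  M: 0.63298×0.25948836 = 0.164251
  M+2: 0.63298×0.49982328 + 0.36702×0.25948836 = 0.411616
  M+4: 0.63298×0.24068836 + 0.36702×0.49982328 = 0.335796
  M+6: 0.36702×0.24068836 = 0.088337
Scale to base peak (0.411616) = 100: 39.9 : 100.0 : 81.6 : 21.5

39.9 : 100.0 : 81.6 : 21.5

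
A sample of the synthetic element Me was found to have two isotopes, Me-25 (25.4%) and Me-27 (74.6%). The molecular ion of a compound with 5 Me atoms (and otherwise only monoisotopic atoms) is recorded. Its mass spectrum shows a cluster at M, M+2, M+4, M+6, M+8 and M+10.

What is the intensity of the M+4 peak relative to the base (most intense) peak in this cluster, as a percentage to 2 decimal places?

(0.254 + 0.746)^5 gives M 0.0011, M+2 0.0155, M+4 0.0912, M+6 0.2678, M+8 0.3933, M+10 0.2310; the largest is M+8.
P(M+8) = C(5,4) × 0.254^1 × 0.746^4 = 5 × 0.2540 × 0.30971006 = 0.393332 (base)
P(M+4) = C(5,2) × 0.254^3 × 0.746^2 = 10 × 0.01638706 × 0.556516 = 0.091197
Relative intensity = 0.091197 / 0.393332 × 100 = 23.19

23.19%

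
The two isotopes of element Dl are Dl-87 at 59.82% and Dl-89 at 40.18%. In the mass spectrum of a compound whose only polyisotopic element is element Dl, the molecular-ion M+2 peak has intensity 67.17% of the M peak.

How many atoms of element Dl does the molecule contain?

1

For n independent Dl atoms, I(M+2)/I(M) = n · (abundance Dl-89) / (abundance Dl-87) = n · 0.4018/0.5982.
n = 0.6717 × 0.5982/0.4018 = 1.00 ≈ 1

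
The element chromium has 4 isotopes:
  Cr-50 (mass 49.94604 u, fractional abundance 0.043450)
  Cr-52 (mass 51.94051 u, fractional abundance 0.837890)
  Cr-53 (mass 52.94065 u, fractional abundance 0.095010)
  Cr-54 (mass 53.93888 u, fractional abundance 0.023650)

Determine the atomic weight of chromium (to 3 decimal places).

51.996 u

Average mass = Σ (abundance × isotope mass) = 0.043450 × 49.94604 + 0.837890 × 51.94051 + 0.095010 × 52.94065 + 0.023650 × 53.93888
= 2.170155 + 43.520434 + 5.029891 + 1.275655 = 51.996135 u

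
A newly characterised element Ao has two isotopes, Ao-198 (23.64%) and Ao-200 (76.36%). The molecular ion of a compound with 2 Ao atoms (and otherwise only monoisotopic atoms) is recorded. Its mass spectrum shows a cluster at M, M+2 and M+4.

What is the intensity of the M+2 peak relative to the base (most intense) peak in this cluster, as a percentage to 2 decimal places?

(0.2364 + 0.7636)^2 gives M 0.0559, M+2 0.3610, M+4 0.5831; the largest is M+4.
P(M+4) = C(2,2) × 0.2364^0 × 0.7636^2 = 1 × 1.0000 × 0.58308496 = 0.583085 (base)
P(M+2) = C(2,1) × 0.2364^1 × 0.7636^1 = 2 × 0.2364 × 0.7636 = 0.361030
Relative intensity = 0.361030 / 0.583085 × 100 = 61.92

61.92%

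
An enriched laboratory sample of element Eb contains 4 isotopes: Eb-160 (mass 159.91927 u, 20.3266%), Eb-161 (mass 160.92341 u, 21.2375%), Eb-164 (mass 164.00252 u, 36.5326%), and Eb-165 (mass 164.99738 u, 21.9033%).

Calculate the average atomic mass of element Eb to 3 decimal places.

The abundance-weighted mean is 0.203266 × 159.91927 + 0.212375 × 160.92341 + 0.365326 × 164.00252 + 0.219033 × 164.99738
= 32.506150 + 34.176109 + 59.914385 + 36.139871 = 162.736515 u

162.737 u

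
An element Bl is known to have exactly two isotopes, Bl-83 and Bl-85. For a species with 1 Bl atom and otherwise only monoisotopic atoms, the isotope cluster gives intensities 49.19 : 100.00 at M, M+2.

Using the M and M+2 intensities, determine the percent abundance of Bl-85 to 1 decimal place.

67.0%

Write p for the Bl-83 fraction. I(M+2)/I(M) = [C(1,1)·p^0·(1−p)] / p^1 = 1·(1−p)/p = 100.00/49.19 = 2.0329
(1−p)/p = 2.0329/1 = 2.0329  ⇒  p = 1/(1 + 2.0329) = 0.3297
Bl-83: 33.0%, Bl-85: 67.0%.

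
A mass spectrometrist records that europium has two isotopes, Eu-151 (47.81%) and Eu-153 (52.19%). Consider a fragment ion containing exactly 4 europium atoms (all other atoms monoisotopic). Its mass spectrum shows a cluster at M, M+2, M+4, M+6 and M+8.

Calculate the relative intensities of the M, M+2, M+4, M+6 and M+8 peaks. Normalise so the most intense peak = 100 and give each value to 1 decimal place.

14.0 : 61.1 : 100.0 : 72.8 : 19.9

Expanding (0.4781 + 0.5219)^4:
P(M) = 0.4781^4 = 0.052249
P(M+2) = 4 × 0.4781^3 × 0.5219^1 = 0.228141
P(M+4) = 6 × 0.4781^2 × 0.5219^2 = 0.373563
P(M+6) = 4 × 0.4781^1 × 0.5219^3 = 0.271857
P(M+8) = 0.5219^4 = 0.074191
The M+4 peak is largest (0.373563); scaling to 100 gives 14.0 : 61.1 : 100.0 : 72.8 : 19.9.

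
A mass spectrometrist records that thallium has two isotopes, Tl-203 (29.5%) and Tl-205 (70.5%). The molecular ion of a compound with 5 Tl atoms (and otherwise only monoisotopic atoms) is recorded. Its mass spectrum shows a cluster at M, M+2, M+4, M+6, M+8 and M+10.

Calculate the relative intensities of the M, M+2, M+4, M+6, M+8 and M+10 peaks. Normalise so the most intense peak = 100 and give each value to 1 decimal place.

0.6 : 7.3 : 35.0 : 83.7 : 100.0 : 47.8

Each Tl atom is independently Tl-203 (p = 0.295) or Tl-205 (q = 0.705); the cluster is the binomial expansion (p + q)^5.
P(M) = 0.295^5 = 0.002234
P(M+2) = 5 × 0.295^4 × 0.705^1 = 0.026696
P(M+4) = 10 × 0.295^3 × 0.705^2 = 0.127598
P(M+6) = 10 × 0.295^2 × 0.705^3 = 0.304938
P(M+8) = 5 × 0.295^1 × 0.705^4 = 0.364375
P(M+10) = 0.705^5 = 0.174159
The M+8 peak is largest (0.364375); scaling to 100 gives 0.6 : 7.3 : 35.0 : 83.7 : 100.0 : 47.8.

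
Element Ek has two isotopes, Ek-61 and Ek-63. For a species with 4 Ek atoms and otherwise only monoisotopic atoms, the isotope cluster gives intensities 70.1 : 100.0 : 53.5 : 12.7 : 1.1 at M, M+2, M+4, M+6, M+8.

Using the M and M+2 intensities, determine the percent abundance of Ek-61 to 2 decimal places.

If p is the fraction of Ek that is Ek-61, then I(M+2)/I(M) = [C(4,1)·p^3·(1−p)] / p^4 = 4·(1−p)/p = 100.0/70.1 = 1.4265
(1−p)/p = 1.4265/4 = 0.3566  ⇒  p = 1/(1 + 0.3566) = 0.7371
Ek-61: 73.71%, Ek-63: 26.29%.

73.71%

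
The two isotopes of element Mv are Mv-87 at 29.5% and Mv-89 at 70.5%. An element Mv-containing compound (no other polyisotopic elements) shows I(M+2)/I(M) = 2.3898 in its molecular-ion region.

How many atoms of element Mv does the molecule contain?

1

For n independent Mv atoms, I(M+2)/I(M) = n · (abundance Mv-89) / (abundance Mv-87) = n · 0.705/0.295.
n = 2.3898 × 0.295/0.705 = 1.00 ≈ 1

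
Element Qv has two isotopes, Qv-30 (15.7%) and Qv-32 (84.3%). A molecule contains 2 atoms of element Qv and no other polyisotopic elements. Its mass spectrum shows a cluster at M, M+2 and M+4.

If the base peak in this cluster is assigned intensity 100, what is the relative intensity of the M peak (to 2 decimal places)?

3.47

Binomial terms of (0.157 + 0.843)^2: M 0.0246, M+2 0.2647, M+4 0.7106 → M+4 is the base peak.
P(M+4) = C(2,2) × 0.157^0 × 0.843^2 = 1 × 1.0000 × 0.710649 = 0.710649 (base)
P(M) = C(2,0) × 0.157^2 × 0.843^0 = 1 × 0.024649 × 1.0000 = 0.024649
Relative intensity = 0.024649 / 0.710649 × 100 = 3.47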